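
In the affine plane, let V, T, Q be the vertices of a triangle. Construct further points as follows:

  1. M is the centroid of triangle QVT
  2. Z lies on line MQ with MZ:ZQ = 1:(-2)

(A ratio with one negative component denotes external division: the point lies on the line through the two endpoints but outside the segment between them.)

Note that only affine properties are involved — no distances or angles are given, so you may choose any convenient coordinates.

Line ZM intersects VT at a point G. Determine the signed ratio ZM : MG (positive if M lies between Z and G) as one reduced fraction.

ZM:MG = -2

Choose coordinates V = (0, 0), T = (1, 0), Q = (0, 1).
1. M is the centroid of triangle QVT ⇒ M = (1/3, 1/3)
2. Z lies on line MQ with MZ:ZQ = 1:(-2) ⇒ Z = (2/3, -1/3)
line ZM meets VT at G = (1/2, 0)
M = Z + t·(G−Z) with t = 2, so ZM:MG = 2:-1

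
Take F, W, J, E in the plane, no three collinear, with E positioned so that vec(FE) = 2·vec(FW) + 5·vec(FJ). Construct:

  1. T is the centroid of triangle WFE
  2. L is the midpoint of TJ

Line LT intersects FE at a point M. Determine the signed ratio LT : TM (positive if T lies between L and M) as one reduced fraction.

Choose coordinates F = (0, 0), W = (1, 0), J = (0, 1), E = (2, 5).
1. T is the centroid of triangle WFE ⇒ T = (1, 5/3)
2. L is the midpoint of TJ ⇒ L = (1/2, 4/3)
line LT meets FE at M = (6/11, 15/11)
T = L + t·(M−L) with t = 11, so LT:TM = 11:-10

LT:TM = -11/10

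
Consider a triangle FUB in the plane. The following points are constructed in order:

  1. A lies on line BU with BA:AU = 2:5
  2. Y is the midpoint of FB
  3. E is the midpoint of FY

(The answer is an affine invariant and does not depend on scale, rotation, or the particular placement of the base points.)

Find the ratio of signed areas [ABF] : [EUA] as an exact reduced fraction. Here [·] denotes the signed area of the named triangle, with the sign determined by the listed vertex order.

[ABF]:[EUA] = 8/15

Set F = (0, 0), U = (1, 0), B = (0, 1); any affine frame gives the same invariant.
1. A lies on line BU with BA:AU = 2:5 ⇒ A = (2/7, 5/7)
2. Y is the midpoint of FB ⇒ Y = (0, 1/2)
3. E is the midpoint of FY ⇒ E = (0, 1/4)
2·[ABF] = 2/7, 2·[EUA] = 15/28
[ABF]:[EUA] = 2/7:15/28 = 8/15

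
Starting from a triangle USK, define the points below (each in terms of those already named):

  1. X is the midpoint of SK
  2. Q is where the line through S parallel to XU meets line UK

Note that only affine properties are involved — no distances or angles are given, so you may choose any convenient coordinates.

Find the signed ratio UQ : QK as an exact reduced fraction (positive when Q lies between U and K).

Work in coordinates with U = (0, 0), S = (1, 0), K = (0, 1).
1. X is the midpoint of SK ⇒ X = (1/2, 1/2)
2. Q is where the line through S parallel to XU meets line UK ⇒ Q = (0, -1)
Q = U + t·(K−U) with t = -1, so UQ:QK = t:(1−t) = -1:2

UQ:QK = -1/2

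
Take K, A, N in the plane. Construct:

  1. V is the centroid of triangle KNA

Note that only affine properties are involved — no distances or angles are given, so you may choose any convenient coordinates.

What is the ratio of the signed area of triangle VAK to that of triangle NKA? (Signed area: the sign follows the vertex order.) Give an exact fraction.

[VAK]:[NKA] = -1/3

Work in coordinates with K = (0, 0), A = (1, 0), N = (0, 1).
1. V is the centroid of triangle KNA ⇒ V = (1/3, 1/3)
2·[VAK] = -1/3, 2·[NKA] = 1
[VAK]:[NKA] = -1/3:1 = -1/3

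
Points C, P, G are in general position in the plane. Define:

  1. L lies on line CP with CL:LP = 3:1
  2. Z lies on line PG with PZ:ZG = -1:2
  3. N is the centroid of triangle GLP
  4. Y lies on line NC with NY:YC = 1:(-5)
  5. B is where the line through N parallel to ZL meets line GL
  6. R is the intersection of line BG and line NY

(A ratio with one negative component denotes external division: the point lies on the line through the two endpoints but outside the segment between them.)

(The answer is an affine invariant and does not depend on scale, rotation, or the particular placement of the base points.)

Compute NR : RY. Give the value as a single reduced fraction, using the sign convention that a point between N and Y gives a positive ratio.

Assign C = (0, 0), P = (1, 0), G = (0, 1) — the answer is frame-independent, so this choice is without loss of generality.
1. L lies on line CP with CL:LP = 3:1 ⇒ L = (3/4, 0)
2. Z lies on line PG with PZ:ZG = -1:2 ⇒ Z = (2, -1)
3. N is the centroid of triangle GLP ⇒ N = (7/12, 1/3)
4. Y lies on line NC with NY:YC = 1:(-5) ⇒ Y = (35/48, 5/12)
5. B is where the line through N parallel to ZL meets line GL ⇒ B = (3/8, 1/2)
6. R is the intersection of line BG and line NY ⇒ R = (21/40, 3/10)
R = N + t·(Y−N) with t = -2/5, so NR:RY = t:(1−t) = -2/5:7/5

NR:RY = -2/7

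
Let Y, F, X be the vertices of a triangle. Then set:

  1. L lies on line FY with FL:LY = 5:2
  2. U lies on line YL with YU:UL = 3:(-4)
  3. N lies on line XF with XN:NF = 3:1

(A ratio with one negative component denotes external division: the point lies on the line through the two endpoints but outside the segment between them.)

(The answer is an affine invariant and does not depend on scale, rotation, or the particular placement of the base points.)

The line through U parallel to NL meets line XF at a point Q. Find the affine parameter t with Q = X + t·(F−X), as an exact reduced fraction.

Choose coordinates Y = (0, 0), F = (1, 0), X = (0, 1).
1. L lies on line FY with FL:LY = 5:2 ⇒ L = (2/7, 0)
2. U lies on line YL with YU:UL = 3:(-4) ⇒ U = (-6/7, 0)
3. N lies on line XF with XN:NF = 3:1 ⇒ N = (3/4, 1/4)
through U parallel to NL: direction (-13/28, -1/4); meets XF at Q = (7/20, 13/20)
Q = X + t·(F−X) with t = 7/20

t = 7/20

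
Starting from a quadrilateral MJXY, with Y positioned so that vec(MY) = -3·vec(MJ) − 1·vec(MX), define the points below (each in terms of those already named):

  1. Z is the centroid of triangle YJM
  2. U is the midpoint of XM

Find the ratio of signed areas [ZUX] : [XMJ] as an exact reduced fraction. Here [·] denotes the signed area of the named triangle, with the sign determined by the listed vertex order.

[ZUX]:[XMJ] = 1/3

Choose coordinates M = (0, 0), J = (1, 0), X = (0, 1), Y = (-3, -1).
1. Z is the centroid of triangle YJM ⇒ Z = (-2/3, -1/3)
2. U is the midpoint of XM ⇒ U = (0, 1/2)
2·[ZUX] = 1/3, 2·[XMJ] = 1
[ZUX]:[XMJ] = 1/3:1 = 1/3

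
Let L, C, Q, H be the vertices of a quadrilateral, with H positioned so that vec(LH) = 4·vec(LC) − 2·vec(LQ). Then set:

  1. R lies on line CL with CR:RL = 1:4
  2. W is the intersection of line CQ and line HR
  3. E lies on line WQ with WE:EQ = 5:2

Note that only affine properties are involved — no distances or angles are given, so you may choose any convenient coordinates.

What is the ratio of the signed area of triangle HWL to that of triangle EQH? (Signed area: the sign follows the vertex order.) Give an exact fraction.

[HWL]:[EQH] = -7/2

Set L = (0, 0), C = (1, 0), Q = (0, 1), H = (4, -2); any affine frame gives the same invariant.
1. R lies on line CL with CR:RL = 1:4 ⇒ R = (4/5, 0)
2. W is the intersection of line CQ and line HR ⇒ W = (4/3, -1/3)
3. E lies on line WQ with WE:EQ = 5:2 ⇒ E = (8/21, 13/21)
2·[HWL] = 4/3, 2·[EQH] = -8/21
[HWL]:[EQH] = 4/3:-8/21 = -7/2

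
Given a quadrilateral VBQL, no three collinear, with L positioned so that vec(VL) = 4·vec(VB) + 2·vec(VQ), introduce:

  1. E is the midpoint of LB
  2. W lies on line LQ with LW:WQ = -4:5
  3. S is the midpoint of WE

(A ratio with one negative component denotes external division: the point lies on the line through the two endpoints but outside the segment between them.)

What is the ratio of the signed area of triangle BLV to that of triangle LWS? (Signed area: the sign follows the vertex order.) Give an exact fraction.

Set V = (0, 0), B = (1, 0), Q = (0, 1), L = (4, 2); any affine frame gives the same invariant.
1. E is the midpoint of LB ⇒ E = (5/2, 1)
2. W lies on line LQ with LW:WQ = -4:5 ⇒ W = (20, 6)
3. S is the midpoint of WE ⇒ S = (45/4, 7/2)
2·[BLV] = 2, 2·[LWS] = -5
[BLV]:[LWS] = 2:-5 = -2/5

[BLV]:[LWS] = -2/5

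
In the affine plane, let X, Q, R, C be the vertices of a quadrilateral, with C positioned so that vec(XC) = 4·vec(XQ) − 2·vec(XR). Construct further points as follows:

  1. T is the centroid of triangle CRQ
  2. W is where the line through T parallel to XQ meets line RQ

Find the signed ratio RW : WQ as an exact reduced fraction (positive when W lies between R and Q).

Assign X = (0, 0), Q = (1, 0), R = (0, 1), C = (4, -2) — the answer is frame-independent, so this choice is without loss of generality.
1. T is the centroid of triangle CRQ ⇒ T = (5/3, -1/3)
2. W is where the line through T parallel to XQ meets line RQ ⇒ W = (4/3, -1/3)
W = R + t·(Q−R) with t = 4/3, so RW:WQ = t:(1−t) = 4/3:-1/3

RW:WQ = -4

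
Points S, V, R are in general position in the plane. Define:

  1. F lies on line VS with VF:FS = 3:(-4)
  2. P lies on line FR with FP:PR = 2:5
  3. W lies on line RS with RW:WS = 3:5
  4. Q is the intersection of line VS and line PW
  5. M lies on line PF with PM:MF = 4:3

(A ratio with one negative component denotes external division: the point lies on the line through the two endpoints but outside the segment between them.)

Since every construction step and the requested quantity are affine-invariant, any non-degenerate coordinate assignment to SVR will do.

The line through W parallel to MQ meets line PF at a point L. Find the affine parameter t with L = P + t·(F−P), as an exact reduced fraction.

Choose coordinates S = (0, 0), V = (1, 0), R = (0, 1).
1. F lies on line VS with VF:FS = 3:(-4) ⇒ F = (4, 0)
2. P lies on line FR with FP:PR = 2:5 ⇒ P = (20/7, 2/7)
3. W lies on line RS with RW:WS = 3:5 ⇒ W = (0, 5/8)
4. Q is the intersection of line VS and line PW ⇒ Q = (100/19, 0)
5. M lies on line PF with PM:MF = 4:3 ⇒ M = (172/49, 6/49)
through W parallel to MQ: direction (1632/931, -6/49); meets PF at L = (102/49, 47/98)
L = P + t·(F−P) with t = -19/28

t = -19/28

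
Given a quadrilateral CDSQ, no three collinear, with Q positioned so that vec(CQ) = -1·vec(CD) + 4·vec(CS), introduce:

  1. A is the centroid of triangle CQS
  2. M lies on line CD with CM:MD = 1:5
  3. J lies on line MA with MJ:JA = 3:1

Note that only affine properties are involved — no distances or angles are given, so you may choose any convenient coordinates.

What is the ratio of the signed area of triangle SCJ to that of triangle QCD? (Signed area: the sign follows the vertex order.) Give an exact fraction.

[SCJ]:[QCD] = -5/96

Assign C = (0, 0), D = (1, 0), S = (0, 1), Q = (-1, 4) — the answer is frame-independent, so this choice is without loss of generality.
1. A is the centroid of triangle CQS ⇒ A = (-1/3, 5/3)
2. M lies on line CD with CM:MD = 1:5 ⇒ M = (1/6, 0)
3. J lies on line MA with MJ:JA = 3:1 ⇒ J = (-5/24, 5/4)
2·[SCJ] = -5/24, 2·[QCD] = 4
[SCJ]:[QCD] = -5/24:4 = -5/96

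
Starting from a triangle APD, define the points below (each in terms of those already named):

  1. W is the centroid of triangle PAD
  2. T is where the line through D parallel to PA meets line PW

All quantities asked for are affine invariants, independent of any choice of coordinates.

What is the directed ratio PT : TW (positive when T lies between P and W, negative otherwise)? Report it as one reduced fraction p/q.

Assign A = (0, 0), P = (1, 0), D = (0, 1) — the answer is frame-independent, so this choice is without loss of generality.
1. W is the centroid of triangle PAD ⇒ W = (1/3, 1/3)
2. T is where the line through D parallel to PA meets line PW ⇒ T = (-1, 1)
T = P + t·(W−P) with t = 3, so PT:TW = t:(1−t) = 3:-2

PT:TW = -3/2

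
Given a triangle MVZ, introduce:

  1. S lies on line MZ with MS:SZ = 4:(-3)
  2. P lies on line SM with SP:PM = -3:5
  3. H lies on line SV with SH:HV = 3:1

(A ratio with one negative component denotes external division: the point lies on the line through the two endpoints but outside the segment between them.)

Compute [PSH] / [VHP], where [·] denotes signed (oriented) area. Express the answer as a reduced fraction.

[PSH]:[VHP] = -3

Set M = (0, 0), V = (1, 0), Z = (0, 1); any affine frame gives the same invariant.
1. S lies on line MZ with MS:SZ = 4:(-3) ⇒ S = (0, 4)
2. P lies on line SM with SP:PM = -3:5 ⇒ P = (0, 10)
3. H lies on line SV with SH:HV = 3:1 ⇒ H = (3/4, 1)
2·[PSH] = 9/2, 2·[VHP] = -3/2
[PSH]:[VHP] = 9/2:-3/2 = -3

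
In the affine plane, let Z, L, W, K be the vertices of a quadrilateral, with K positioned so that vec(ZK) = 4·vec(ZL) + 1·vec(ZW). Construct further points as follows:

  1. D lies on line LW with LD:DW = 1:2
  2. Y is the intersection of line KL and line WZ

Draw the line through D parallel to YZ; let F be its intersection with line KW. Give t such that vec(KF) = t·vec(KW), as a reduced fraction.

t = 5/6

Set Z = (0, 0), L = (1, 0), W = (0, 1), K = (4, 1); any affine frame gives the same invariant.
1. D lies on line LW with LD:DW = 1:2 ⇒ D = (2/3, 1/3)
2. Y is the intersection of line KL and line WZ ⇒ Y = (0, -1/3)
through D parallel to YZ: direction (0, 1/3); meets KW at F = (2/3, 1)
F = K + t·(W−K) with t = 5/6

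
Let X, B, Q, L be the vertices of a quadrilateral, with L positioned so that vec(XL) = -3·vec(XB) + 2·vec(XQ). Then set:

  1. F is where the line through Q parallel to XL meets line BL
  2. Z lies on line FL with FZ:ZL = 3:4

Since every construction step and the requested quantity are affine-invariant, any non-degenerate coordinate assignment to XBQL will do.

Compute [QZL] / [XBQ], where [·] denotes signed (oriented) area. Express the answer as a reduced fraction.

Set X = (0, 0), B = (1, 0), Q = (0, 1), L = (-3, 2); any affine frame gives the same invariant.
1. F is where the line through Q parallel to XL meets line BL ⇒ F = (3, -1)
2. Z lies on line FL with FZ:ZL = 3:4 ⇒ Z = (3/7, 2/7)
2·[QZL] = -12/7, 2·[XBQ] = 1
[QZL]:[XBQ] = -12/7:1 = -12/7

[QZL]:[XBQ] = -12/7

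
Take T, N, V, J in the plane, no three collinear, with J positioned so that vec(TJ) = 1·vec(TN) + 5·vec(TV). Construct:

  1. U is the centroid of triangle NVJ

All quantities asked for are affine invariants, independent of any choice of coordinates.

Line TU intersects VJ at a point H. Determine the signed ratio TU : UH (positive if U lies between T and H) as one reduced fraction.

TU:UH = -2/5

Choose coordinates T = (0, 0), N = (1, 0), V = (0, 1), J = (1, 5).
1. U is the centroid of triangle NVJ ⇒ U = (2/3, 2)
line TU meets VJ at H = (-1, -3)
U = T + t·(H−T) with t = -2/3, so TU:UH = -2/3:5/3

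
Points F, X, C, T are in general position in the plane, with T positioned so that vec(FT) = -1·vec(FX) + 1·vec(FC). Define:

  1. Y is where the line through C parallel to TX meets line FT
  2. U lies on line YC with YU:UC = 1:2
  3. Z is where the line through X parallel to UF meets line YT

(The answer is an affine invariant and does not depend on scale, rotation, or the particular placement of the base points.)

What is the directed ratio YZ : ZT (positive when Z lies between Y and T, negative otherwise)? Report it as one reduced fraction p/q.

YZ:ZT = -7/6

Assign F = (0, 0), X = (1, 0), C = (0, 1), T = (-1, 1) — the answer is frame-independent, so this choice is without loss of generality.
1. Y is where the line through C parallel to TX meets line FT ⇒ Y = (-2, 2)
2. U lies on line YC with YU:UC = 1:2 ⇒ U = (-4/3, 5/3)
3. Z is where the line through X parallel to UF meets line YT ⇒ Z = (5, -5)
Z = Y + t·(T−Y) with t = 7, so YZ:ZT = t:(1−t) = 7:-6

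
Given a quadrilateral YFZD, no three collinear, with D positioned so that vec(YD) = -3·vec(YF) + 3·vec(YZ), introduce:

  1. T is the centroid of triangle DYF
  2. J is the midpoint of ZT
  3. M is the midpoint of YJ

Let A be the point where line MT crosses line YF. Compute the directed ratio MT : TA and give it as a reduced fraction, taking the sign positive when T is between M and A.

MT:TA = -1/2

Assign Y = (0, 0), F = (1, 0), Z = (0, 1), D = (-3, 3) — the answer is frame-independent, so this choice is without loss of generality.
1. T is the centroid of triangle DYF ⇒ T = (-2/3, 1)
2. J is the midpoint of ZT ⇒ J = (-1/3, 1)
3. M is the midpoint of YJ ⇒ M = (-1/6, 1/2)
line MT meets YF at A = (1/3, 0)
T = M + t·(A−M) with t = -1, so MT:TA = -1:2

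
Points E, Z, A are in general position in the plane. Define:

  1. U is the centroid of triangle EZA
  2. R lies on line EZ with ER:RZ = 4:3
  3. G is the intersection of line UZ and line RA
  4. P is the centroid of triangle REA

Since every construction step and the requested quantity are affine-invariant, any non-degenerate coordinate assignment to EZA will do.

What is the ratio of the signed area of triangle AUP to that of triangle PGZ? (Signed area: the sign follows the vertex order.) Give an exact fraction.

Choose coordinates E = (0, 0), Z = (1, 0), A = (0, 1).
1. U is the centroid of triangle EZA ⇒ U = (1/3, 1/3)
2. R lies on line EZ with ER:RZ = 4:3 ⇒ R = (4/7, 0)
3. G is the intersection of line UZ and line RA ⇒ G = (2/5, 3/10)
4. P is the centroid of triangle REA ⇒ P = (4/21, 1/3)
2·[AUP] = -2/21, 2·[PGZ] = -3/70
[AUP]:[PGZ] = -2/21:-3/70 = 20/9

[AUP]:[PGZ] = 20/9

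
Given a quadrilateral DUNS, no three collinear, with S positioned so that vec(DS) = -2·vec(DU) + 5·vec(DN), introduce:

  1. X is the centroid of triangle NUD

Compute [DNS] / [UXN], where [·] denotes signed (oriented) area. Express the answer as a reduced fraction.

Work in coordinates with D = (0, 0), U = (1, 0), N = (0, 1), S = (-2, 5).
1. X is the centroid of triangle NUD ⇒ X = (1/3, 1/3)
2·[DNS] = 2, 2·[UXN] = -1/3
[DNS]:[UXN] = 2:-1/3 = -6

[DNS]:[UXN] = -6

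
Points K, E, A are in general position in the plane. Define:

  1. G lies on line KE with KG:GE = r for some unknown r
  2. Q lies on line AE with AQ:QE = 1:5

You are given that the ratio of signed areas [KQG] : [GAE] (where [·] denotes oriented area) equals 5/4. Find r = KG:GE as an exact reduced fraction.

r = 3/2

Work in coordinates with K = (0, 0), E = (1, 0), A = (0, 1).
1. With KG:GE = r, write λ = r/(r+1) so G = K + λ·(E−K); G is affine-linear in λ
2. Q lies on line AE with AQ:QE = 1:5 ⇒ Q = (1/6, 5/6)
Every point depending on G is an affine combination of G and λ-independent points, so each such coordinate is linear in λ; the λ² term in each signed area is a multiple of (E−K)×(E−K) = 0, so 2·[KQG] and 2·[GAE] are each linear in λ. Evaluating at λ=0 and λ=1:
  2·[KQG] = -5/6·λ,   2·[GAE] = λ − 1
So [KQG]:[GAE] = (-5/6·λ) / (λ − 1). Setting this equal to 5/4:
  -5/6·λ = 5/4·(λ − 1)  ⇒  λ = 3/5
Then r = λ/(1−λ) = (3/5)/(2/5) = 3/2. Check: with r = 3/2, G = (3/5, 0) and [KQG]:[GAE] = 5/4 as required.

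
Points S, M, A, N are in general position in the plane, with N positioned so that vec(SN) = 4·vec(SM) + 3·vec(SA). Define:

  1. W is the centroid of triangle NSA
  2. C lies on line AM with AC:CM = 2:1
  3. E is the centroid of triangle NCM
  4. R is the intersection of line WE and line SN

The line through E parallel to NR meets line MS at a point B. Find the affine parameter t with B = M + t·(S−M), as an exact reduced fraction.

Set S = (0, 0), M = (1, 0), A = (0, 1), N = (4, 3); any affine frame gives the same invariant.
1. W is the centroid of triangle NSA ⇒ W = (4/3, 4/3)
2. C lies on line AM with AC:CM = 2:1 ⇒ C = (2/3, 1/3)
3. E is the centroid of triangle NCM ⇒ E = (17/9, 10/9)
4. R is the intersection of line WE and line SN ⇒ R = (112/69, 28/23)
through E parallel to NR: direction (-164/69, -41/23); meets MS at B = (11/27, 0)
B = M + t·(S−M) with t = 16/27

t = 16/27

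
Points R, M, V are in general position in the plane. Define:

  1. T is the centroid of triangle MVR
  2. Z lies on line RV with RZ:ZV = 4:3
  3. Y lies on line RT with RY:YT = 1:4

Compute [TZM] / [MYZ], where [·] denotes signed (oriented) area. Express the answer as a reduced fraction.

[TZM]:[MYZ] = 5/49

Set R = (0, 0), M = (1, 0), V = (0, 1); any affine frame gives the same invariant.
1. T is the centroid of triangle MVR ⇒ T = (1/3, 1/3)
2. Z lies on line RV with RZ:ZV = 4:3 ⇒ Z = (0, 4/7)
3. Y lies on line RT with RY:YT = 1:4 ⇒ Y = (1/15, 1/15)
2·[TZM] = -1/21, 2·[MYZ] = -7/15
[TZM]:[MYZ] = -1/21:-7/15 = 5/49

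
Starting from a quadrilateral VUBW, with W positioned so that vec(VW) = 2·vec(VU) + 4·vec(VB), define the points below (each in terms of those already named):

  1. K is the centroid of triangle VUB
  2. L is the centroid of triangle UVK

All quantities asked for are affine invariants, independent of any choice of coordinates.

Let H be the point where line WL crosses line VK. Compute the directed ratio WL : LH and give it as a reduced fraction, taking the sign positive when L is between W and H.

Choose coordinates V = (0, 0), U = (1, 0), B = (0, 1), W = (2, 4).
1. K is the centroid of triangle VUB ⇒ K = (1/3, 1/3)
2. L is the centroid of triangle UVK ⇒ L = (4/9, 1/9)
line WL meets VK at H = (2/3, 2/3)
L = W + t·(H−W) with t = 7/6, so WL:LH = 7/6:-1/6

WL:LH = -7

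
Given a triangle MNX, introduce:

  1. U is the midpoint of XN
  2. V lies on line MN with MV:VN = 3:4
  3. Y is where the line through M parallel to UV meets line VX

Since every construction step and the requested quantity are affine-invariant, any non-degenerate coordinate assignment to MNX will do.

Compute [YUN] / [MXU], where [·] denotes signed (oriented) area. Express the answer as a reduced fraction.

[YUN]:[MXU] = 1/7

Set M = (0, 0), N = (1, 0), X = (0, 1); any affine frame gives the same invariant.
1. U is the midpoint of XN ⇒ U = (1/2, 1/2)
2. V lies on line MN with MV:VN = 3:4 ⇒ V = (3/7, 0)
3. Y is where the line through M parallel to UV meets line VX ⇒ Y = (3/28, 3/4)
2·[YUN] = -1/14, 2·[MXU] = -1/2
[YUN]:[MXU] = -1/14:-1/2 = 1/7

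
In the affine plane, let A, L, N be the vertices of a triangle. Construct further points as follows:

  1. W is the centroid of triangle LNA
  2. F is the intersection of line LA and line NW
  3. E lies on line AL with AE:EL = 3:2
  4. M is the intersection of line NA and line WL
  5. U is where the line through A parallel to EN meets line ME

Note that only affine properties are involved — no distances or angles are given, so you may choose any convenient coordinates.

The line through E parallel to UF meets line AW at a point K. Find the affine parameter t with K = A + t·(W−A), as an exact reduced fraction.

t = 6/7

Choose coordinates A = (0, 0), L = (1, 0), N = (0, 1).
1. W is the centroid of triangle LNA ⇒ W = (1/3, 1/3)
2. F is the intersection of line LA and line NW ⇒ F = (1/2, 0)
3. E lies on line AL with AE:EL = 3:2 ⇒ E = (3/5, 0)
4. M is the intersection of line NA and line WL ⇒ M = (0, 1/2)
5. U is where the line through A parallel to EN meets line ME ⇒ U = (-3/5, 1)
through E parallel to UF: direction (11/10, -1); meets AW at K = (2/7, 2/7)
K = A + t·(W−A) with t = 6/7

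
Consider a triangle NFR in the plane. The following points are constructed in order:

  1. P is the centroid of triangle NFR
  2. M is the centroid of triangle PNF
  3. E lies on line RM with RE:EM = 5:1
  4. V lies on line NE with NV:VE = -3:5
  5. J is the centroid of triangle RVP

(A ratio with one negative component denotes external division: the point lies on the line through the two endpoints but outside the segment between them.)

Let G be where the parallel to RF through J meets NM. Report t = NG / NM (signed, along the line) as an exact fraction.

Work in coordinates with N = (0, 0), F = (1, 0), R = (0, 1).
1. P is the centroid of triangle NFR ⇒ P = (1/3, 1/3)
2. M is the centroid of triangle PNF ⇒ M = (4/9, 1/9)
3. E lies on line RM with RE:EM = 5:1 ⇒ E = (10/27, 7/27)
4. V lies on line NE with NV:VE = -3:5 ⇒ V = (-5/9, -7/18)
5. J is the centroid of triangle RVP ⇒ J = (-2/27, 17/54)
through J parallel to RF: direction (1, -1); meets NM at G = (26/135, 13/270)
G = N + t·(M−N) with t = 13/30

t = 13/30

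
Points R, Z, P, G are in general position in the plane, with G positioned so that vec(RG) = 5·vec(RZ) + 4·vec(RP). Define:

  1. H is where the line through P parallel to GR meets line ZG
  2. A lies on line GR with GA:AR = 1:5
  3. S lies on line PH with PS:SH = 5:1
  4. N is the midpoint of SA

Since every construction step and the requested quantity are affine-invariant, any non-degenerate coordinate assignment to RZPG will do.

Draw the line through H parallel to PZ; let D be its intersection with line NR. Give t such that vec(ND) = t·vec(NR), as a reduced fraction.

t = -29/47

Choose coordinates R = (0, 0), Z = (1, 0), P = (0, 1), G = (5, 4).
1. H is where the line through P parallel to GR meets line ZG ⇒ H = (10, 9)
2. A lies on line GR with GA:AR = 1:5 ⇒ A = (25/6, 10/3)
3. S lies on line PH with PS:SH = 5:1 ⇒ S = (25/3, 23/3)
4. N is the midpoint of SA ⇒ N = (25/4, 11/2)
through H parallel to PZ: direction (1, -1); meets NR at D = (475/47, 418/47)
D = N + t·(R−N) with t = -29/47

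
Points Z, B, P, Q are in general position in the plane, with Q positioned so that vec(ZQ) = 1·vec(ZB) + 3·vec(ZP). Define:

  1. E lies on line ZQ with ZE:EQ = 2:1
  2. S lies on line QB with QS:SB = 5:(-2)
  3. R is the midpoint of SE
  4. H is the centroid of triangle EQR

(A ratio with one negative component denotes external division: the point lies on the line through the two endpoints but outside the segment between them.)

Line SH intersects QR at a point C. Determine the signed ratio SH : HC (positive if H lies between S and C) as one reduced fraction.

SH:HC = -4

Assign Z = (0, 0), B = (1, 0), P = (0, 1), Q = (1, 3) — the answer is frame-independent, so this choice is without loss of generality.
1. E lies on line ZQ with ZE:EQ = 2:1 ⇒ E = (2/3, 2)
2. S lies on line QB with QS:SB = 5:(-2) ⇒ S = (1, -2)
3. R is the midpoint of SE ⇒ R = (5/6, 0)
4. H is the centroid of triangle EQR ⇒ H = (5/6, 5/3)
line SH meets QR at C = (7/8, 3/4)
H = S + t·(C−S) with t = 4/3, so SH:HC = 4/3:-1/3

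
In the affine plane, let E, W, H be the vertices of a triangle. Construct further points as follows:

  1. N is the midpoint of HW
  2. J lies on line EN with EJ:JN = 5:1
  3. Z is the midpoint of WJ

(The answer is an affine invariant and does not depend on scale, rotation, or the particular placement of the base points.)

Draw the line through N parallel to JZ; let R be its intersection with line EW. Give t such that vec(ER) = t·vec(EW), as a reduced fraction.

Assign E = (0, 0), W = (1, 0), H = (0, 1) — the answer is frame-independent, so this choice is without loss of generality.
1. N is the midpoint of HW ⇒ N = (1/2, 1/2)
2. J lies on line EN with EJ:JN = 5:1 ⇒ J = (5/12, 5/12)
3. Z is the midpoint of WJ ⇒ Z = (17/24, 5/24)
through N parallel to JZ: direction (7/24, -5/24); meets EW at R = (6/5, 0)
R = E + t·(W−E) with t = 6/5

t = 6/5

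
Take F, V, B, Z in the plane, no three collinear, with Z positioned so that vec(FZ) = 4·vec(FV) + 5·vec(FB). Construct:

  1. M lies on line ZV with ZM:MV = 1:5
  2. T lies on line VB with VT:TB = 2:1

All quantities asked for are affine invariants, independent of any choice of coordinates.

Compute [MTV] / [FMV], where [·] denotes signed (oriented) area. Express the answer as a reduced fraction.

Assign F = (0, 0), V = (1, 0), B = (0, 1), Z = (4, 5) — the answer is frame-independent, so this choice is without loss of generality.
1. M lies on line ZV with ZM:MV = 1:5 ⇒ M = (7/2, 25/6)
2. T lies on line VB with VT:TB = 2:1 ⇒ T = (1/3, 2/3)
2·[MTV] = 40/9, 2·[FMV] = -25/6
[MTV]:[FMV] = 40/9:-25/6 = -16/15

[MTV]:[FMV] = -16/15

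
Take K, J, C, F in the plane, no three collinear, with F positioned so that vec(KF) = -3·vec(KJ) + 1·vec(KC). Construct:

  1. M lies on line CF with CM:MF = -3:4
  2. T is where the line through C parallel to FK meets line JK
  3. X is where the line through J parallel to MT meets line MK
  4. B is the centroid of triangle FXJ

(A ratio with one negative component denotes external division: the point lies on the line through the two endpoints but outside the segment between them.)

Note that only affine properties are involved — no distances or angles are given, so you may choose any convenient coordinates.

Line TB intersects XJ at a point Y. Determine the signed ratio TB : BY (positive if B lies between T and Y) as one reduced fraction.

Assign K = (0, 0), J = (1, 0), C = (0, 1), F = (-3, 1) — the answer is frame-independent, so this choice is without loss of generality.
1. M lies on line CF with CM:MF = -3:4 ⇒ M = (9, 1)
2. T is where the line through C parallel to FK meets line JK ⇒ T = (3, 0)
3. X is where the line through J parallel to MT meets line MK ⇒ X = (3, 1/3)
4. B is the centroid of triangle FXJ ⇒ B = (1/3, 4/9)
line TB meets XJ at Y = (2, 1/6)
B = T + t·(Y−T) with t = 8/3, so TB:BY = 8/3:-5/3

TB:BY = -8/5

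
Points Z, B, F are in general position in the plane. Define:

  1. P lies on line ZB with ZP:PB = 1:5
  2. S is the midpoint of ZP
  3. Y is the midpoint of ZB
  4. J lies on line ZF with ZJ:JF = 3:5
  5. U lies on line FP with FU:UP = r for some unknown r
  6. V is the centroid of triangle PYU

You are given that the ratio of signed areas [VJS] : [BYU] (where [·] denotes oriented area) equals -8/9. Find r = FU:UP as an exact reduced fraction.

r = 5

Choose coordinates Z = (0, 0), B = (1, 0), F = (0, 1).
1. P lies on line ZB with ZP:PB = 1:5 ⇒ P = (1/6, 0)
2. S is the midpoint of ZP ⇒ S = (1/12, 0)
3. Y is the midpoint of ZB ⇒ Y = (1/2, 0)
4. J lies on line ZF with ZJ:JF = 3:5 ⇒ J = (0, 3/8)
5. With FU:UP = r, write λ = r/(r+1) so U = F + λ·(P−F); U is affine-linear in λ
6. V is the centroid of triangle PYU ⇒ V is an affine combination of earlier points and hence also affine-linear in λ
Every point depending on U is an affine combination of U and λ-independent points, so each such coordinate is linear in λ; the λ² term in each signed area is a multiple of (P−F)×(P−F) = 0, so 2·[VJS] and 2·[BYU] are each linear in λ. Evaluating at λ=0 and λ=1:
  2·[VJS] = -1/144·λ + 23/288,   2·[BYU] = 1/2·λ − 1/2
So [VJS]:[BYU] = (-1/144·λ + 23/288) / (1/2·λ − 1/2). Setting this equal to -8/9:
  -1/144·λ + 23/288 = -8/9·(1/2·λ − 1/2)  ⇒  λ = 5/6
Then r = λ/(1−λ) = (5/6)/(1/6) = 5. Check: with r = 5, U = (5/36, 1/6) and [VJS]:[BYU] = -8/9 as required.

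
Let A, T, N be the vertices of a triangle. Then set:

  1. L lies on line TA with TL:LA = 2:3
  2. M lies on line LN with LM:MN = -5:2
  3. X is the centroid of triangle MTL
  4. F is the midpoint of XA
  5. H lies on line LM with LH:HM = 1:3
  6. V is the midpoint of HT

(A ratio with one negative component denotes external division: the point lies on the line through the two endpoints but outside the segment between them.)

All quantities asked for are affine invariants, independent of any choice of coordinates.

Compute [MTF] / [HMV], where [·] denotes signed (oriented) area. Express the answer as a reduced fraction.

Work in coordinates with A = (0, 0), T = (1, 0), N = (0, 1).
1. L lies on line TA with TL:LA = 2:3 ⇒ L = (3/5, 0)
2. M lies on line LN with LM:MN = -5:2 ⇒ M = (-2/5, 5/3)
3. X is the centroid of triangle MTL ⇒ X = (2/5, 5/9)
4. F is the midpoint of XA ⇒ F = (1/5, 5/18)
5. H lies on line LM with LH:HM = 1:3 ⇒ H = (7/20, 5/12)
6. V is the midpoint of HT ⇒ V = (27/40, 5/24)
2·[MTF] = -17/18, 2·[HMV] = -1/4
[MTF]:[HMV] = -17/18:-1/4 = 34/9

[MTF]:[HMV] = 34/9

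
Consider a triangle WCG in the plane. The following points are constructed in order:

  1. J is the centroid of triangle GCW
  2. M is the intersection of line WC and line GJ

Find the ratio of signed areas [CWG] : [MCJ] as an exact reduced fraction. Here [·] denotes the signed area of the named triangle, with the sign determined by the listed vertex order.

Assign W = (0, 0), C = (1, 0), G = (0, 1) — the answer is frame-independent, so this choice is without loss of generality.
1. J is the centroid of triangle GCW ⇒ J = (1/3, 1/3)
2. M is the intersection of line WC and line GJ ⇒ M = (1/2, 0)
2·[CWG] = -1, 2·[MCJ] = 1/6
[CWG]:[MCJ] = -1:1/6 = -6

[CWG]:[MCJ] = -6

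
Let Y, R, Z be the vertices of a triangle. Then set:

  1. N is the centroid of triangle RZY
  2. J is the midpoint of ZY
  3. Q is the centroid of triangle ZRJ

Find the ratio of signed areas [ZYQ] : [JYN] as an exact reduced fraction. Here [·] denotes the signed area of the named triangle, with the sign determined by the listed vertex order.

Work in coordinates with Y = (0, 0), R = (1, 0), Z = (0, 1).
1. N is the centroid of triangle RZY ⇒ N = (1/3, 1/3)
2. J is the midpoint of ZY ⇒ J = (0, 1/2)
3. Q is the centroid of triangle ZRJ ⇒ Q = (1/3, 1/2)
2·[ZYQ] = 1/3, 2·[JYN] = 1/6
[ZYQ]:[JYN] = 1/3:1/6 = 2

[ZYQ]:[JYN] = 2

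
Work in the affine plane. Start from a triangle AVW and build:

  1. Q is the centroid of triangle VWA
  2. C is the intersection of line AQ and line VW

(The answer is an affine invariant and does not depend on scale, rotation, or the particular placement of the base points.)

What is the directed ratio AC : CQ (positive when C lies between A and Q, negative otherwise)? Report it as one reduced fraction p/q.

Set A = (0, 0), V = (1, 0), W = (0, 1); any affine frame gives the same invariant.
1. Q is the centroid of triangle VWA ⇒ Q = (1/3, 1/3)
2. C is the intersection of line AQ and line VW ⇒ C = (1/2, 1/2)
C = A + t·(Q−A) with t = 3/2, so AC:CQ = t:(1−t) = 3/2:-1/2

AC:CQ = -3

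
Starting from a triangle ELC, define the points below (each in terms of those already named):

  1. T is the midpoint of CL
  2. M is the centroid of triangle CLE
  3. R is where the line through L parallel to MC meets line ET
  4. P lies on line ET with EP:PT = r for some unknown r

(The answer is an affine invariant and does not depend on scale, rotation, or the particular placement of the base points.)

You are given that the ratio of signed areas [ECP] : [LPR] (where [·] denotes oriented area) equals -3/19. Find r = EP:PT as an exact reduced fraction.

Choose coordinates E = (0, 0), L = (1, 0), C = (0, 1).
1. T is the midpoint of CL ⇒ T = (1/2, 1/2)
2. M is the centroid of triangle CLE ⇒ M = (1/3, 1/3)
3. R is where the line through L parallel to MC meets line ET ⇒ R = (2/3, 2/3)
4. With EP:PT = r, write λ = r/(r+1) so P = E + λ·(T−E); P is affine-linear in λ
Every point depending on P is an affine combination of P and λ-independent points, so each such coordinate is linear in λ; the λ² term in each signed area is a multiple of (T−E)×(T−E) = 0, so 2·[ECP] and 2·[LPR] are each linear in λ. Evaluating at λ=0 and λ=1:
  2·[ECP] = -1/2·λ,   2·[LPR] = 1/2·λ − 2/3
So [ECP]:[LPR] = (-1/2·λ) / (1/2·λ − 2/3). Setting this equal to -3/19:
  -1/2·λ = -3/19·(1/2·λ − 2/3)  ⇒  λ = -1/4
Then r = λ/(1−λ) = (-1/4)/(5/4) = -1/5. Check: with r = -1/5, P = (-1/8, -1/8) and [ECP]:[LPR] = -3/19 as required.

r = -1/5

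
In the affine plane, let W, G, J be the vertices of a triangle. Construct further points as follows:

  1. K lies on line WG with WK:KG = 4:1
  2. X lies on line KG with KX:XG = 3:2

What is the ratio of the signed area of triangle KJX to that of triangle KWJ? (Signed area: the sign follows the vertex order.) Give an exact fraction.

[KJX]:[KWJ] = 3/20

Assign W = (0, 0), G = (1, 0), J = (0, 1) — the answer is frame-independent, so this choice is without loss of generality.
1. K lies on line WG with WK:KG = 4:1 ⇒ K = (4/5, 0)
2. X lies on line KG with KX:XG = 3:2 ⇒ X = (23/25, 0)
2·[KJX] = -3/25, 2·[KWJ] = -4/5
[KJX]:[KWJ] = -3/25:-4/5 = 3/20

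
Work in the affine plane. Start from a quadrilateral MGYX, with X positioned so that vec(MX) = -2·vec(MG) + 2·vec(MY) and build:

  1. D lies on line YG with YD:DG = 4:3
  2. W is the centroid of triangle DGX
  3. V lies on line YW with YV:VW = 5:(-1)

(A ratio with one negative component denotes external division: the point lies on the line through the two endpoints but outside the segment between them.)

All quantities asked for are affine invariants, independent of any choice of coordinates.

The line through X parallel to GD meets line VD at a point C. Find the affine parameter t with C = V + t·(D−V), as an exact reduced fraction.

Choose coordinates M = (0, 0), G = (1, 0), Y = (0, 1), X = (-2, 2).
1. D lies on line YG with YD:DG = 4:3 ⇒ D = (4/7, 3/7)
2. W is the centroid of triangle DGX ⇒ W = (-1/7, 17/21)
3. V lies on line YW with YV:VW = 5:(-1) ⇒ V = (-5/28, 16/21)
through X parallel to GD: direction (-3/7, 3/7); meets VD at C = (-43/35, 43/35)
C = V + t·(D−V) with t = -7/5

t = -7/5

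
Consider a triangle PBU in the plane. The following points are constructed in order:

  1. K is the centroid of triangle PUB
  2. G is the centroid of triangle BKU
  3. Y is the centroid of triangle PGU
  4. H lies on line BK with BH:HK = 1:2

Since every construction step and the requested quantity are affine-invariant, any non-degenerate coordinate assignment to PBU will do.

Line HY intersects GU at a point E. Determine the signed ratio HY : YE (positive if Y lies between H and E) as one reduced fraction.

HY:YE = -5/4

Assign P = (0, 0), B = (1, 0), U = (0, 1) — the answer is frame-independent, so this choice is without loss of generality.
1. K is the centroid of triangle PUB ⇒ K = (1/3, 1/3)
2. G is the centroid of triangle BKU ⇒ G = (4/9, 4/9)
3. Y is the centroid of triangle PGU ⇒ Y = (4/27, 13/27)
4. H lies on line BK with BH:HK = 1:2 ⇒ H = (7/9, 1/9)
line HY meets GU at E = (88/135, 5/27)
Y = H + t·(E−H) with t = 5, so HY:YE = 5:-4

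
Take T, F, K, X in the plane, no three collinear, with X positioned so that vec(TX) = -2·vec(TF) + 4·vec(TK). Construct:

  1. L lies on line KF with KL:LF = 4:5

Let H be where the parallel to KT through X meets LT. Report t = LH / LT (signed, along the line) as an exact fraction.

Choose coordinates T = (0, 0), F = (1, 0), K = (0, 1), X = (-2, 4).
1. L lies on line KF with KL:LF = 4:5 ⇒ L = (4/9, 5/9)
through X parallel to KT: direction (0, -1); meets LT at H = (-2, -5/2)
H = L + t·(T−L) with t = 11/2

t = 11/2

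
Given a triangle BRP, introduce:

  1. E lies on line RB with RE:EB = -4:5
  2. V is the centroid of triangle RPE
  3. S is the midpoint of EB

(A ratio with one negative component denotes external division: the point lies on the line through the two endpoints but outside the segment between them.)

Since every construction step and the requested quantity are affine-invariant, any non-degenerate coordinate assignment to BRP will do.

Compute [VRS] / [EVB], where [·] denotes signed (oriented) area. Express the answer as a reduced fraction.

[VRS]:[EVB] = 3/10

Assign B = (0, 0), R = (1, 0), P = (0, 1) — the answer is frame-independent, so this choice is without loss of generality.
1. E lies on line RB with RE:EB = -4:5 ⇒ E = (5, 0)
2. V is the centroid of triangle RPE ⇒ V = (2, 1/3)
3. S is the midpoint of EB ⇒ S = (5/2, 0)
2·[VRS] = 1/2, 2·[EVB] = 5/3
[VRS]:[EVB] = 1/2:5/3 = 3/10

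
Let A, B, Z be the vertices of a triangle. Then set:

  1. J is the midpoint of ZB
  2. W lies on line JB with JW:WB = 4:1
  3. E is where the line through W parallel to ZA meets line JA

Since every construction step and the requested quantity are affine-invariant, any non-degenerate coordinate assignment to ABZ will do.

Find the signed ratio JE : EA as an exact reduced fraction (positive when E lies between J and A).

JE:EA = -4/9

Assign A = (0, 0), B = (1, 0), Z = (0, 1) — the answer is frame-independent, so this choice is without loss of generality.
1. J is the midpoint of ZB ⇒ J = (1/2, 1/2)
2. W lies on line JB with JW:WB = 4:1 ⇒ W = (9/10, 1/10)
3. E is where the line through W parallel to ZA meets line JA ⇒ E = (9/10, 9/10)
E = J + t·(A−J) with t = -4/5, so JE:EA = t:(1−t) = -4/5:9/5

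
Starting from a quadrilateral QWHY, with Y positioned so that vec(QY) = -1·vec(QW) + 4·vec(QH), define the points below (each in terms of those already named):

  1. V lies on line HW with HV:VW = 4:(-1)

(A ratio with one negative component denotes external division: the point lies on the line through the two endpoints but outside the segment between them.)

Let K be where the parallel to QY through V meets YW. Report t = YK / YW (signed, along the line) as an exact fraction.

t = 5/4

Assign Q = (0, 0), W = (1, 0), H = (0, 1), Y = (-1, 4) — the answer is frame-independent, so this choice is without loss of generality.
1. V lies on line HW with HV:VW = 4:(-1) ⇒ V = (4/3, -1/3)
through V parallel to QY: direction (-1, 4); meets YW at K = (3/2, -1)
K = Y + t·(W−Y) with t = 5/4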